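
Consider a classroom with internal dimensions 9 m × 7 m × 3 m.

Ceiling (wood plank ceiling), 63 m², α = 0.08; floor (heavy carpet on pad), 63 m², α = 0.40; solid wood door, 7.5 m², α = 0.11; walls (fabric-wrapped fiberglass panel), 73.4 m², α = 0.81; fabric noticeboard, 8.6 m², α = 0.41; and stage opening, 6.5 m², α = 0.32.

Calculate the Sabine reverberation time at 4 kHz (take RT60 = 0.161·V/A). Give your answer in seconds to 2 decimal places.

0.32 sec

A = Σ Sᵢαᵢ = 63*0.08 + 63*0.40 + 7.5*0.11 + 73.4*0.81 + 8.6*0.41 + 6.5*0.32 = 96.125 sabins.
Room volume: 189 m³.
T = 0.161 V/A = 0.161·189/96.125 = 0.32 s.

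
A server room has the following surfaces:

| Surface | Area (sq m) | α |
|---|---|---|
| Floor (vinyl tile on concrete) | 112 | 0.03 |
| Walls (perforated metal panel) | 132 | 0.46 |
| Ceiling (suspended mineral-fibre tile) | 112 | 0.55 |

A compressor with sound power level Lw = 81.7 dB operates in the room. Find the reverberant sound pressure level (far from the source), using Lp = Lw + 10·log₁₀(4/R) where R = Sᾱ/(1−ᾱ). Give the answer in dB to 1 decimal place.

64.8 dB

A = 125.680 sabins; S = 356.0 sq m.
ᾱ = 0.3530, so room constant R = A/(1−ᾱ) = 194.250 sq m.
Lp = Lw + 10 log₁₀(4/R) = 81.7 -16.86 = 64.8 dB.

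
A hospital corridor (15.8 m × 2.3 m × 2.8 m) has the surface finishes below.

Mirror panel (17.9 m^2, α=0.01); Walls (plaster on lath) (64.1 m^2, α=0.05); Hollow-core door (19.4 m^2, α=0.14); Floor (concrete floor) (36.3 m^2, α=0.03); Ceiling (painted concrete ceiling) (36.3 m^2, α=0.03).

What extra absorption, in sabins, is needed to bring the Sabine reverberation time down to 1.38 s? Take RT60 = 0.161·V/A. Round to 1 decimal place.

3.6 sabins

Equivalent absorption area: A₁ = 17.9*0.01 + 64.1*0.05 + 19.4*0.14 + 36.3*0.03 + 36.3*0.03 = 8.278 m^2.
Target A₂ = 0.161·101.752/1.38 = 11.871 sabins (V = 101.752 m³).
Additional absorption ΔA = 11.871 − 8.278 = 3.6 sabins.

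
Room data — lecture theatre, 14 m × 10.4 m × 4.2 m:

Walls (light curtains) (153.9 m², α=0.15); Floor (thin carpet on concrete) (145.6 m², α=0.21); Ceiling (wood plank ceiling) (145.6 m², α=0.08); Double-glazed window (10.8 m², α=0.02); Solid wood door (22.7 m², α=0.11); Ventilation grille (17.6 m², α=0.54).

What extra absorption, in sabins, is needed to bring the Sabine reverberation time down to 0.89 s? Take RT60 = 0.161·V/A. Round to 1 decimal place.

33.1 sabins

A₁ = Σ Sᵢαᵢ = 153.9*0.15 + 145.6*0.21 + 145.6*0.08 + 10.8*0.02 + 22.7*0.11 + 17.6*0.54 = 77.526 sabins.
For T = 0.89 s, need A₂ = 0.161·V/T = 0.161·611.52/0.89 = 110.623 sabins.
ΔA = A₂ − A₁ = 110.623 − 77.526 = 33.1 sabins.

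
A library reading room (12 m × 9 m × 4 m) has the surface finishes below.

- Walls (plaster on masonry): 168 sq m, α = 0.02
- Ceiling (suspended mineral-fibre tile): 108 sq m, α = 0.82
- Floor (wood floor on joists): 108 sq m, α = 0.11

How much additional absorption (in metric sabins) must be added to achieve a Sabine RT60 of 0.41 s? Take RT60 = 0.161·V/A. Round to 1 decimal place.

Equivalent absorption area: A₁ = 168×0.02 + 108×0.82 + 108×0.11 = 103.800 sq m.
For T = 0.41 s, need A₂ = 0.161·V/T = 0.161·432/0.41 = 169.639 sabins.
ΔA = A₂ − A₁ = 169.639 − 103.800 = 65.8 sabins.

65.8 sabins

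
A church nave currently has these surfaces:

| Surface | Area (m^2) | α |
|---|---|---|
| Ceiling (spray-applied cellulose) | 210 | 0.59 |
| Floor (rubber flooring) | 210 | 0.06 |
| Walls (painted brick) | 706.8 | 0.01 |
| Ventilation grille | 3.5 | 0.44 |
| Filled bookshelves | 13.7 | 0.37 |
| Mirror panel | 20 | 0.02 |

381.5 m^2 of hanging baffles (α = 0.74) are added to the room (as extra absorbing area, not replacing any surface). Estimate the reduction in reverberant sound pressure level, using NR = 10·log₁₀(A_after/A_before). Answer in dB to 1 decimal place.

Equivalent absorption area: A_before = 210*0.59 + 210*0.06 + 706.8*0.01 + 3.5*0.44 + 13.7*0.37 + 20*0.02 = 150.577 m^2.
Added absorption = 381.5 × 0.74 = 282.310 sabins.
New total A_after = 432.887 sabins.
Reduction = 10 log₁₀(A_after/A_before) = 10 log₁₀(2.8749) = 4.6 dB.

4.6 dB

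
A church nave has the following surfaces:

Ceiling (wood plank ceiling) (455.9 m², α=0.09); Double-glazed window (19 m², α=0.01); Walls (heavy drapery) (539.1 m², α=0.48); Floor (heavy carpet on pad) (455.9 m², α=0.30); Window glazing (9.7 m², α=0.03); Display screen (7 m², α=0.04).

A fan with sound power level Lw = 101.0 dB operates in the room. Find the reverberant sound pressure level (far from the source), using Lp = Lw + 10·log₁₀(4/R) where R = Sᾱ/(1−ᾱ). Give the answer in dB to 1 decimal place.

A = 437.330 sabins; S = 1486.6 m².
ᾱ = 0.2942, so room constant R = A/(1−ᾱ) = 619.623 m².
Lp = 101.0 + 10·log₁₀(4/619.623) = 101.0 + (-21.90) = 79.1 dB.

79.1 dB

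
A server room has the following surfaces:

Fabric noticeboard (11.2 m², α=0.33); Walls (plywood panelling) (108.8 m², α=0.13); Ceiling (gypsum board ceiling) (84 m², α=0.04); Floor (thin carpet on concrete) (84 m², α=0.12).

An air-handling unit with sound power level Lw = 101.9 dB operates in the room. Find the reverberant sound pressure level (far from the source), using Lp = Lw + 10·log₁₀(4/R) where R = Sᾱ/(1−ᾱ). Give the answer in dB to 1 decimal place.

Σ(Sᵢαᵢ) = 11.2·0.33 + 108.8·0.13 + 84·0.04 + 84·0.12 = 31.280; total area S = 288.0 m².
ᾱ = 31.280/288.0 = 0.1086; R = Sᾱ/(1−ᾱ) = 31.280/(1−0.1086) = 35.091 m².
Lp = 101.9 + 10·log₁₀(4/35.091) = 101.9 + (-9.43) = 92.5 dB.

92.5 dB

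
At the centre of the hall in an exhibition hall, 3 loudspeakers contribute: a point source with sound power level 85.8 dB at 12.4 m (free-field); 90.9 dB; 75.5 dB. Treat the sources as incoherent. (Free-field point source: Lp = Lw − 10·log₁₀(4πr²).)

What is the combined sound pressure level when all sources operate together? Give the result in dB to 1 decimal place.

91.0 dB

Source at 12.4 m: Lp = 85.8 − 10·log₁₀(4π·12.4²) = 85.8 − 10·log₁₀(1932.205) = 52.9 dB.
Converting to relative power and adding: 10^(52.9/10) + 10^(90.9/10) + 10^(75.5/10) = 1.266e+09.
L_total = 10·log₁₀(1.266e+09) = 91.0 dB.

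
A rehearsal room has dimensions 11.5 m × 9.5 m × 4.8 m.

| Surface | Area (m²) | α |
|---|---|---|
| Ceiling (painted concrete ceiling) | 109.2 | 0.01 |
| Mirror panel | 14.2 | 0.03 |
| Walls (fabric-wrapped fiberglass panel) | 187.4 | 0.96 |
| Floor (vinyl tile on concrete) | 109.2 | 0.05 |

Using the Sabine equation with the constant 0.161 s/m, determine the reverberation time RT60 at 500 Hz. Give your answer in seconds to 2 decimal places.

Total absorption A = 109.2*0.01 + 14.2*0.03 + 187.4*0.96 + 109.2*0.05
  = 1.092 + 0.426 + 179.904 + 5.460 = 186.882 m² sabins.
Room volume: 524.4 m³.
RT60 = 0.161 · V / A = 0.161 × 524.4 / 186.882 = 0.45 s.

0.45 seconds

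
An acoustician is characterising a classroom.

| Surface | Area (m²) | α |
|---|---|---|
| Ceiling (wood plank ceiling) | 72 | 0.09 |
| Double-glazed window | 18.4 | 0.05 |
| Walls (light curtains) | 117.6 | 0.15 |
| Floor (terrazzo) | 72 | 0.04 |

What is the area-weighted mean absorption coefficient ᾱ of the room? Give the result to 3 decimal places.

0.100

Total surface area S = 280.0 m².
Σ(Sᵢαᵢ) = 72·0.09 + 18.4·0.05 + 117.6·0.15 + 72·0.04 = 27.920.
ᾱ = A/S = 0.100.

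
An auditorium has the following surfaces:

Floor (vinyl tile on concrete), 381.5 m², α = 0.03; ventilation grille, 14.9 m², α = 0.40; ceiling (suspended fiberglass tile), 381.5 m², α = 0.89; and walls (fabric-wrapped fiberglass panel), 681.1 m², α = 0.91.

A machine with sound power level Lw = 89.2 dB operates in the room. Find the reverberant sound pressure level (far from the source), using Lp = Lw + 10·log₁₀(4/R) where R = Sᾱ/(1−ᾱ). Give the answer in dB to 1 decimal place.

60.5 dB

A = 976.741 sabins; S = 1459.0 m².
ᾱ = 976.741/1459.0 = 0.6695; R = Sᾱ/(1−ᾱ) = 976.741/(1−0.6695) = 2955.343 m².
Lp = Lw + 10 log₁₀(4/R) = 89.2 -28.69 = 60.5 dB.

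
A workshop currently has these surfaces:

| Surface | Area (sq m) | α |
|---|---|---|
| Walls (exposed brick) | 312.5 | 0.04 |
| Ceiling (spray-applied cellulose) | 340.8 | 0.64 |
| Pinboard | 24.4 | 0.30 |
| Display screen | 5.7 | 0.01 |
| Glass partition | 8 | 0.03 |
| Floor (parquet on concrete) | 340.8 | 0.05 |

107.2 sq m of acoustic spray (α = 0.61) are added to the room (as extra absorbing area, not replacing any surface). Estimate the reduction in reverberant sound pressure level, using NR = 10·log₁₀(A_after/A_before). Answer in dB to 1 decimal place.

Summing Sᵢαᵢ: 12.500 + 218.112 + 7.320 + 0.057 + 0.240 + 17.040 → A_before = 255.269 sabins.
Added absorption = 107.2 × 0.61 = 65.392 sabins.
A_after = 255.269 + 65.392 = 320.661 sabins.
Reduction = 10 log₁₀(A_after/A_before) = 10 log₁₀(1.2562) = 1.0 dB.

1.0 dB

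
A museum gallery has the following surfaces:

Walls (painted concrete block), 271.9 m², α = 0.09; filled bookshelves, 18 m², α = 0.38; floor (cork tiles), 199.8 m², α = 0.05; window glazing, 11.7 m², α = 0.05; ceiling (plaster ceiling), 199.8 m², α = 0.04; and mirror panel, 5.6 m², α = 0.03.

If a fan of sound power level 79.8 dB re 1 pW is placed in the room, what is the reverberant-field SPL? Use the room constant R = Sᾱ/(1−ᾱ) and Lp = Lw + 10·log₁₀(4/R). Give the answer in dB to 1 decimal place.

68.5 dB

Σ(Sᵢαᵢ) = 271.9×0.09 + 18×0.38 + 199.8×0.05 + 11.7×0.05 + 199.8×0.04 + 5.6×0.03 = 50.046; total area S = 706.8 m².
ᾱ = 0.0708, so room constant R = A/(1−ᾱ) = 53.859 m².
Lp = 79.8 + 10·log₁₀(4/53.859) = 79.8 + (-11.29) = 68.5 dB.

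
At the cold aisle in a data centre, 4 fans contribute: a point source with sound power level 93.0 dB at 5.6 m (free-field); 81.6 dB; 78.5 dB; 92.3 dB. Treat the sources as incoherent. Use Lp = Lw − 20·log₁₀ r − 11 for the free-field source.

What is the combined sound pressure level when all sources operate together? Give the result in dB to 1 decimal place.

Source at 5.6 m: Lp = 93.0 − 20·log₁₀(5.6) − 11 = 67.0 dB.
Σ 10^(Lᵢ/10) = 1.919e+09.
L_total = 10·log₁₀(1.919e+09) = 92.8 dB.

92.8 dB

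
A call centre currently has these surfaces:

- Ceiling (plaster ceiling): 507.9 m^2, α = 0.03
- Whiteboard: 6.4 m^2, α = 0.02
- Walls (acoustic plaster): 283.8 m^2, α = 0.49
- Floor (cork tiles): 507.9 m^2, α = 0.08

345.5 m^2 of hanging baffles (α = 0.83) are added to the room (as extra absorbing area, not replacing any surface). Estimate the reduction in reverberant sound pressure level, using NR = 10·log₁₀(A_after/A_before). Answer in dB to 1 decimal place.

3.9 dB

Equivalent absorption area: A_before = 507.9·0.03 + 6.4·0.02 + 283.8·0.49 + 507.9·0.08 = 195.059 m^2.
Treatment contributes 345.5·0.83 = 286.765 sabins.
A_after = 195.059 + 286.765 = 481.824 sabins.
Reduction = 10 log₁₀(A_after/A_before) = 10 log₁₀(2.4701) = 3.9 dB.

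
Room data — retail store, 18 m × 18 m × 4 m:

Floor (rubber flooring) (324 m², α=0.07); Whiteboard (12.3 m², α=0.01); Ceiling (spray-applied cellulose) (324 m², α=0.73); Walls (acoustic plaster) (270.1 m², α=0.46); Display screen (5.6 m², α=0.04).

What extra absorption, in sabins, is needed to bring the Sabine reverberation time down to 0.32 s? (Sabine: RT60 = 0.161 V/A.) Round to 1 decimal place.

268.3 sabins

Total absorption A₁ = 324·0.07 + 12.3·0.01 + 324·0.73 + 270.1·0.46 + 5.6·0.04
  = 22.680 + 0.123 + 236.520 + 124.246 + 0.224 = 383.793 m² sabins.
For T = 0.32 s, need A₂ = 0.161·V/T = 0.161·1296/0.32 = 652.050 sabins.
ΔA = A₂ − A₁ = 652.050 − 383.793 = 268.3 sabins.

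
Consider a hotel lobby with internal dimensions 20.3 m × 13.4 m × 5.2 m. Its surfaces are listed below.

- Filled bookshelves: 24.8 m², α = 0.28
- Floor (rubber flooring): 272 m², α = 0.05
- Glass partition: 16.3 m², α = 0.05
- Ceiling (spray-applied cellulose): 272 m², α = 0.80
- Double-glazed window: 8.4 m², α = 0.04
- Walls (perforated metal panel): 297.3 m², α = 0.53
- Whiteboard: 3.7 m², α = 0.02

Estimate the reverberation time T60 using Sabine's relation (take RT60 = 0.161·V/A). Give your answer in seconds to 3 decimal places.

0.574 seconds

A = Σ Sᵢαᵢ = 24.8×0.28 + 272×0.05 + 16.3×0.05 + 272×0.80 + 8.4×0.04 + 297.3×0.53 + 3.7×0.02 = 396.938 sabins.
V = 20.3·13.4·5.2 = 1414.504 m³.
Sabine: RT60 = 0.161 × 1414.504 / 396.938 = 0.574 s.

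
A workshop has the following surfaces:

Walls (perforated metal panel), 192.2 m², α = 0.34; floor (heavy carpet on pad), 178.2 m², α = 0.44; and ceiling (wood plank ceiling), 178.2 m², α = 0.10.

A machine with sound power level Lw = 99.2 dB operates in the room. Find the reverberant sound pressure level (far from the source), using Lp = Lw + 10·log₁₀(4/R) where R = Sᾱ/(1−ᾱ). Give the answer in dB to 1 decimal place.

A = 161.576 sabins; S = 548.6 m².
ᾱ = 0.2945, so room constant R = A/(1−ᾱ) = 229.023 m².
Lp = 99.2 + 10·log₁₀(4/229.023) = 99.2 + (-17.58) = 81.6 dB.

81.6 dB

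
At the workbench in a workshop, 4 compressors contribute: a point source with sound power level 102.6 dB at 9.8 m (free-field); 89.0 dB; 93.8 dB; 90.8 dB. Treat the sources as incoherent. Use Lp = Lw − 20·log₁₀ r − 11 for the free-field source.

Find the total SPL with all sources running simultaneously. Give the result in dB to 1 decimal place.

Source at 9.8 m: Lp = 102.6 − 20·log₁₀(9.8) − 11 = 71.8 dB.
Sum in the linear (power) domain: Σ 10^(Lᵢ/10) = 10^(71.8/10) + 10^(89.0/10) + 10^(93.8/10) + 10^(90.8/10) = 4.411e+09.
L_total = 10·log₁₀(4.411e+09) = 96.4 dB.

96.4 dB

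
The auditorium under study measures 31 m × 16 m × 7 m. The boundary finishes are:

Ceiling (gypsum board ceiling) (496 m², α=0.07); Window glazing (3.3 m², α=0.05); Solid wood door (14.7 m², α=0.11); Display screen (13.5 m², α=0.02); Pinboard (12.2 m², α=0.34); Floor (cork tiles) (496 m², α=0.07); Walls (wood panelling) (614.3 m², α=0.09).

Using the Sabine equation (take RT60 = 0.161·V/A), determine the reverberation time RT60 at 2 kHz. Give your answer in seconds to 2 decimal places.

4.27 seconds

A = Σ Sᵢαᵢ = 496*0.07 + 3.3*0.05 + 14.7*0.11 + 13.5*0.02 + 12.2*0.34 + 496*0.07 + 614.3*0.09 = 130.927 sabins.
Volume V = 31 × 16 × 7 = 3472 m³.
Sabine: RT60 = 0.161 × 3472 / 130.927 = 4.27 s.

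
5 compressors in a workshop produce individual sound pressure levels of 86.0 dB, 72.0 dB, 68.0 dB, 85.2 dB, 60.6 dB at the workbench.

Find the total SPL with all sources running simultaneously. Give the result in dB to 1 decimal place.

Converting to relative power and adding: 10^(86.0/10) + 10^(72.0/10) + 10^(68.0/10) + 10^(85.2/10) + 10^(60.6/10) = 7.525e+08.
Combined level = 10 log₁₀(7.525e+08) = 88.8 dB.

88.8 dB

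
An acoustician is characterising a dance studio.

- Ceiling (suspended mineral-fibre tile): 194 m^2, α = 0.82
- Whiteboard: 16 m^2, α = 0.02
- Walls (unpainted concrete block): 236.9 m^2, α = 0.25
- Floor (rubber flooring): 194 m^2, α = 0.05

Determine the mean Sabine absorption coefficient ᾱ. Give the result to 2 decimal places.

0.36

Total surface area S = 640.9 m^2.
A = 194*0.82 + 16*0.02 + 236.9*0.25 + 194*0.05 = 228.325 sabins.
ᾱ = A/S = 0.36.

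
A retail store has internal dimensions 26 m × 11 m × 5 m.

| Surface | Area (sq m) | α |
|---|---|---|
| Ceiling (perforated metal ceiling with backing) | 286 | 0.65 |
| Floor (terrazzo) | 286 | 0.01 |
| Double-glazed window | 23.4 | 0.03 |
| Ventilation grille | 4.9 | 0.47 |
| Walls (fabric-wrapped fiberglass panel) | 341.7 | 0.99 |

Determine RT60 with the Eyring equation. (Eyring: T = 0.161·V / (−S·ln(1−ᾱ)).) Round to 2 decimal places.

Total surface area S = 286 + 286 + 23.4 + 4.9 + 341.7 = 942.0 sq m.
Absorption A = 286·0.65 + 286·0.01 + 23.4·0.03 + 4.9·0.47 + 341.7·0.99 = 530.048 sabins.
ᾱ = 530.048 / 942.0 = 0.5627.
−S·ln(1−ᾱ) = −942.0 × ln(1 − 0.5627) = 779.162.
V = 26 × 11 × 5 = 1430 m³.
T = 0.161·V/[−S·ln(1−ᾱ)] = 0.161·1430/779.162 = 0.30 s.

0.30 s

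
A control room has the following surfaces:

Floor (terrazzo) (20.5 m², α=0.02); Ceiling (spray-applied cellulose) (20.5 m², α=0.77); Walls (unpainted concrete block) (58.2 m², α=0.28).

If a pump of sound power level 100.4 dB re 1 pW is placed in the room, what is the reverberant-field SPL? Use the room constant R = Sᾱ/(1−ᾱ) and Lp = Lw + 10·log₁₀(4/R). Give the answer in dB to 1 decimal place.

Σ(Sᵢαᵢ) = 20.5×0.02 + 20.5×0.77 + 58.2×0.28 = 32.491; total area S = 99.2 m².
ᾱ = 0.3275, so room constant R = A/(1−ᾱ) = 48.314 m².
Lp = Lw + 10 log₁₀(4/R) = 100.4 -10.82 = 89.6 dB.

89.6 dB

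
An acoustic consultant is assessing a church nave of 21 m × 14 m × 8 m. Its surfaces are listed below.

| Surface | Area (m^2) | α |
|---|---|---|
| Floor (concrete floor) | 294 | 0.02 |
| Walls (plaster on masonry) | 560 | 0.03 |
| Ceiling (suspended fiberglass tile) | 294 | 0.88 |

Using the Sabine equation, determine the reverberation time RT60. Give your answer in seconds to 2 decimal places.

1.35 s

Summing Sᵢαᵢ: 5.880 + 16.800 + 258.720 → A = 281.400 sabins.
Room volume: 2352 m³.
T = 0.161 V/A = 0.161·2352/281.400 = 1.35 s.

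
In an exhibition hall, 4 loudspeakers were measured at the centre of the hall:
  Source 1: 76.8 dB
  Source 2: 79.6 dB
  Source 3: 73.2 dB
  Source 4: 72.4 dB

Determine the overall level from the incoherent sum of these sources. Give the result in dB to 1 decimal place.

82.5 dB

Σ 10^(Lᵢ/10) = 1.773e+08.
Back to dB: 10·log₁₀ Σ = 82.5 dB.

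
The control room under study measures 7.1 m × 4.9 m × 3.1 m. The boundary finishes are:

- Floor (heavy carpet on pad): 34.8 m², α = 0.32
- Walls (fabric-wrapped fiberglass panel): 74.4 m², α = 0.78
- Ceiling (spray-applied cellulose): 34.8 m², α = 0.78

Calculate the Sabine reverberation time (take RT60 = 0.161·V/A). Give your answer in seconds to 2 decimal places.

0.18 sec

Equivalent absorption area: A = 34.8×0.32 + 74.4×0.78 + 34.8×0.78 = 96.312 m².
Room volume: 107.849 m³.
RT60 = 0.161 · V / A = 0.161 × 107.849 / 96.312 = 0.18 s.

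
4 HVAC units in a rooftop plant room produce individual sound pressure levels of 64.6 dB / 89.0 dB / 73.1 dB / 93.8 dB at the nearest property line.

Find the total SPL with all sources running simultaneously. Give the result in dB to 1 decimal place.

95.1 dB

Converting to relative power and adding: 10^(64.6/10) + 10^(89.0/10) + 10^(73.1/10) + 10^(93.8/10) = 3.216e+09.
Combined level = 10 log₁₀(3.216e+09) = 95.1 dB.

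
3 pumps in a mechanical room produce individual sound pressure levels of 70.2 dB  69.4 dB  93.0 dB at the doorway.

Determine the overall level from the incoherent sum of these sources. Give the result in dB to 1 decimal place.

Σ 10^(Lᵢ/10) = 2.014e+09.
Back to dB: 10·log₁₀ Σ = 93.0 dB.

93.0 dB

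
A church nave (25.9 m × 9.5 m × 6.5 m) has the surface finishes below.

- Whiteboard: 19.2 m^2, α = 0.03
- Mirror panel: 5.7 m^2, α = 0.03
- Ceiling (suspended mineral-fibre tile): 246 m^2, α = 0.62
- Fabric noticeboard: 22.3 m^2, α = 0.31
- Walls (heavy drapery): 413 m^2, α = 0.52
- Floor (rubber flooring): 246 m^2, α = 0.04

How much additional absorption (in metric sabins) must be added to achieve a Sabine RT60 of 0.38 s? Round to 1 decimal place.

A₁ = Σ Sᵢαᵢ = 19.2·0.03 + 5.7·0.03 + 246·0.62 + 22.3·0.31 + 413·0.52 + 246·0.04 = 384.780 sabins.
Target A₂ = 0.161·1599.325/0.38 = 677.609 sabins (V = 1599.325 m³).
ΔA = A₂ − A₁ = 677.609 − 384.780 = 292.8 sabins.

292.8 sabins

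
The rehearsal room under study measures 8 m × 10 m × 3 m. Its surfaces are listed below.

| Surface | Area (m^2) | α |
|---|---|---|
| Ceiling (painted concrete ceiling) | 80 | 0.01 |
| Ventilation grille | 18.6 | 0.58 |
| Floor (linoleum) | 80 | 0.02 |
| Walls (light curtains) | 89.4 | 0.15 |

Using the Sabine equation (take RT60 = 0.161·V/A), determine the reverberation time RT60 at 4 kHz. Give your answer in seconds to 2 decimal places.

1.45 s

Total absorption A = 80·0.01 + 18.6·0.58 + 80·0.02 + 89.4·0.15
  = 0.800 + 10.788 + 1.600 + 13.410 = 26.598 m^2 sabins.
V = 8·10·3 = 240 m³.
Sabine: RT60 = 0.161 × 240 / 26.598 = 1.45 s.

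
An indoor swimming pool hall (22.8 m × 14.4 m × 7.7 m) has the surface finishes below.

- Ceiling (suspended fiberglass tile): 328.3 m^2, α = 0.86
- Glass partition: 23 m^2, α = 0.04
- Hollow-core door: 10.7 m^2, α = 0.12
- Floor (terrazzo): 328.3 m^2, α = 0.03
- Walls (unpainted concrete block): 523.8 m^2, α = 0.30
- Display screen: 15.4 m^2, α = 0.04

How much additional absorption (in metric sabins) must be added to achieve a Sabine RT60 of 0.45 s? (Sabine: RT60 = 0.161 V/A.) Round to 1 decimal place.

A₁ = Σ Sᵢαᵢ = 328.3*0.86 + 23*0.04 + 10.7*0.12 + 328.3*0.03 + 523.8*0.30 + 15.4*0.04 = 452.147 sabins.
For T = 0.45 s, need A₂ = 0.161·V/T = 0.161·2528.064/0.45 = 904.485 sabins.
Shortfall: 904.485 − 452.147 = 452.3 sabins.

452.3 sabins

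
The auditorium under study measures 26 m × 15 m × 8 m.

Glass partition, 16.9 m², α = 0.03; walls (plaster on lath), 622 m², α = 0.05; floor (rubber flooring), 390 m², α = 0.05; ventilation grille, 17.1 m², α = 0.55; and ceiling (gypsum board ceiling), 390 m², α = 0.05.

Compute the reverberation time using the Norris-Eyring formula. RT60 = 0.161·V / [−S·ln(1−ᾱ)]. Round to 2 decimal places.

S = Σ Sᵢ = 1436.0 m².
Absorption A = 16.9×0.03 + 622×0.05 + 390×0.05 + 17.1×0.55 + 390×0.05 = 80.012 sabins.
ᾱ = 80.012 / 1436.0 = 0.0557.
−S·ln(1−ᾱ) = −1436.0 × ln(1 − 0.0557) = 82.299.
V = 26 × 15 × 8 = 3120 m³.
T = 0.161·V/[−S·ln(1−ᾱ)] = 0.161·3120/82.299 = 6.10 s.

6.10 sec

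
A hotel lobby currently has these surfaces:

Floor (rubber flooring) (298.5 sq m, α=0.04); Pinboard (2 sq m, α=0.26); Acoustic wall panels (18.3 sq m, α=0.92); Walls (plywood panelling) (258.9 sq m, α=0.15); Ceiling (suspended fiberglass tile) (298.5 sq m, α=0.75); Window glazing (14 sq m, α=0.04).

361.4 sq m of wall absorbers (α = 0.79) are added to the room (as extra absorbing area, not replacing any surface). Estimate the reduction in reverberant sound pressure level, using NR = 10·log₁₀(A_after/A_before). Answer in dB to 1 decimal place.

Summing Sᵢαᵢ: 11.940 + 0.520 + 16.836 + 38.835 + 223.875 + 0.560 → A_before = 292.566 sabins.
Treatment contributes 361.4·0.79 = 285.506 sabins.
New total A_after = 578.072 sabins.
Reduction = 10 log₁₀(A_after/A_before) = 10 log₁₀(1.9759) = 3.0 dB.

3.0 dB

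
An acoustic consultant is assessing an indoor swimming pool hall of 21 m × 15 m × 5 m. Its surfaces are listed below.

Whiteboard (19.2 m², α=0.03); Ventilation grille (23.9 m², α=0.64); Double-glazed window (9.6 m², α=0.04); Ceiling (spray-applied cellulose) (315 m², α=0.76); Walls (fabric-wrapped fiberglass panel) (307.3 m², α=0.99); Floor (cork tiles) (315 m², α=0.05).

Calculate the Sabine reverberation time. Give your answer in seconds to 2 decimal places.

A = Σ Sᵢαᵢ = 19.2×0.03 + 23.9×0.64 + 9.6×0.04 + 315×0.76 + 307.3×0.99 + 315×0.05 = 575.633 sabins.
V = 21·15·5 = 1575 m³.
RT60 = 0.161 · V / A = 0.161 × 1575 / 575.633 = 0.44 s.

0.44 s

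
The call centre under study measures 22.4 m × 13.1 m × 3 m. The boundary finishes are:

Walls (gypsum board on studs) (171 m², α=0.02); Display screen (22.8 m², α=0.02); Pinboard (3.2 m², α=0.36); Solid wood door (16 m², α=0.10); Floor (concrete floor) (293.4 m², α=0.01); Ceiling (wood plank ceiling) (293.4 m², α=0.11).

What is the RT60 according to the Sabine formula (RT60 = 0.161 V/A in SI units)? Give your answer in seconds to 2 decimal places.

3.39 s

Equivalent absorption area: A = 171×0.02 + 22.8×0.02 + 3.2×0.36 + 16×0.10 + 293.4×0.01 + 293.4×0.11 = 41.836 m².
Room volume: 880.32 m³.
T = 0.161 V/A = 0.161·880.32/41.836 = 3.39 s.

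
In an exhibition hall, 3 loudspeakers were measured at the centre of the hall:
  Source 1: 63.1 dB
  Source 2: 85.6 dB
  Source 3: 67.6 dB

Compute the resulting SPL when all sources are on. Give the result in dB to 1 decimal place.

85.7 dB

Σ 10^(Lᵢ/10) = 3.709e+08.
Back to dB: 10·log₁₀ Σ = 85.7 dB.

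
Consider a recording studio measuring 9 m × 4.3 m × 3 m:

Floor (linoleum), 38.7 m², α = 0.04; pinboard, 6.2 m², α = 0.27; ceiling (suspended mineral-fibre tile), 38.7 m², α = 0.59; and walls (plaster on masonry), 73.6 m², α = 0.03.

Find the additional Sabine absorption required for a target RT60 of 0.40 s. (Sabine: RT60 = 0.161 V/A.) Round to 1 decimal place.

Equivalent absorption area: A₁ = 38.7*0.04 + 6.2*0.27 + 38.7*0.59 + 73.6*0.03 = 28.263 m².
Target A₂ = 0.161·116.1/0.40 = 46.730 sabins (V = 116.1 m³).
ΔA = A₂ − A₁ = 46.730 − 28.263 = 18.5 sabins.

18.5 sabins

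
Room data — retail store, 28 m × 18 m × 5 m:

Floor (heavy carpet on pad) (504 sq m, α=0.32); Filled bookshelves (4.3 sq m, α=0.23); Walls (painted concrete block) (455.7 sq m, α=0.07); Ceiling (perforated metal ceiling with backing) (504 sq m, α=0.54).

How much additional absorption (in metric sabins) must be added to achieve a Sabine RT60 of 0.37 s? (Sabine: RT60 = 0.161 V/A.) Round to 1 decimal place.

Summing Sᵢαᵢ: 161.280 + 0.989 + 31.899 + 272.160 → A₁ = 466.328 sabins.
Target A₂ = 0.161·2520/0.37 = 1096.541 sabins (V = 2520 m³).
Additional absorption ΔA = 1096.541 − 466.328 = 630.2 sabins.

630.2 sabins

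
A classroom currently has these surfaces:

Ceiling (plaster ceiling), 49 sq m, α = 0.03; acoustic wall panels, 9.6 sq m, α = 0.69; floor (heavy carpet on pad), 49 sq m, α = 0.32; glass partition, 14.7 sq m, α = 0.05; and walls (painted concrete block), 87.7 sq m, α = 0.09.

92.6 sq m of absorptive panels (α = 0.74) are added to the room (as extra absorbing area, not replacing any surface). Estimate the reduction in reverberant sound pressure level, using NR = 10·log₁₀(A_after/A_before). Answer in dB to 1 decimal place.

4.9 dB

Summing Sᵢαᵢ: 1.470 + 6.624 + 15.680 + 0.735 + 7.893 → A_before = 32.402 sabins.
Treatment contributes 92.6·0.74 = 68.524 sabins.
New total A_after = 100.926 sabins.
Reduction = 10 log₁₀(A_after/A_before) = 10 log₁₀(3.1148) = 4.9 dB.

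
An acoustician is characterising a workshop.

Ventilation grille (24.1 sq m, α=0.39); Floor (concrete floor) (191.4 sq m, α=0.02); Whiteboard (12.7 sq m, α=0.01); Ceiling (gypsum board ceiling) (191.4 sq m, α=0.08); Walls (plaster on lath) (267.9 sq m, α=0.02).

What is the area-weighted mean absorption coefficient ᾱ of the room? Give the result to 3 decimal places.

0.049

Total surface area S = 687.5 sq m.
A = 24.1·0.39 + 191.4·0.02 + 12.7·0.01 + 191.4·0.08 + 267.9·0.02 = 34.024 sabins.
ᾱ = A/S = 0.049.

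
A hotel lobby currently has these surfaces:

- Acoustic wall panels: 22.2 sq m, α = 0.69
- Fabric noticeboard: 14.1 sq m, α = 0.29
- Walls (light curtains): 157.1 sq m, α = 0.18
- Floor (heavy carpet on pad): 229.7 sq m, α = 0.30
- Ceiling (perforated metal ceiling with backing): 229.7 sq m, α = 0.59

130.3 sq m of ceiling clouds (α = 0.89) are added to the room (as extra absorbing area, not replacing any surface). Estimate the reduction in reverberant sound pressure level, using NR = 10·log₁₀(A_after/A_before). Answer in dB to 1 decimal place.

Summing Sᵢαᵢ: 15.318 + 4.089 + 28.278 + 68.910 + 135.523 → A_before = 252.118 sabins.
Treatment contributes 130.3·0.89 = 115.967 sabins.
A_after = 252.118 + 115.967 = 368.085 sabins.
Reduction = 10 log₁₀(A_after/A_before) = 10 log₁₀(1.4600) = 1.6 dB.

1.6 dB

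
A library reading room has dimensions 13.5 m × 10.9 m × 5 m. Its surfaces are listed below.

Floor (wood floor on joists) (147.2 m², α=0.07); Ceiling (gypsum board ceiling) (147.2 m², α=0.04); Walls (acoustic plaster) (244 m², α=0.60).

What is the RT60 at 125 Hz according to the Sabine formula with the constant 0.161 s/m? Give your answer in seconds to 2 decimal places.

Equivalent absorption area: A = 147.2*0.07 + 147.2*0.04 + 244*0.60 = 162.592 m².
Volume V = 13.5 × 10.9 × 5 = 735.75 m³.
T = 0.161 V/A = 0.161·735.75/162.592 = 0.73 s.

0.73 seconds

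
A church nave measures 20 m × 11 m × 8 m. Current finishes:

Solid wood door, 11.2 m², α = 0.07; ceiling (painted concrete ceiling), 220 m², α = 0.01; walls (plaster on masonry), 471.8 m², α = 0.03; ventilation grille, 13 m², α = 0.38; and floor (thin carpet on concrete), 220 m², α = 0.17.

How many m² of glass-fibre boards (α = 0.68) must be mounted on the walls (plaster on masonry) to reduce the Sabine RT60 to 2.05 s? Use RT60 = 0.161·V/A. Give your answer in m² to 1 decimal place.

A₁ = Σ Sᵢαᵢ = 11.2·0.07 + 220·0.01 + 471.8·0.03 + 13·0.38 + 220·0.17 = 59.478 sabins.
Required A₂ = 0.161·1760/2.05 = 138.224 sabins.
Absorption to add: 138.224 − 59.478 = 78.746 sabins.
Each m² of panel replacing the walls (plaster on masonry) adds (0.68 − 0.03) = 0.65 sabins.
Panel area = 78.746 / 0.65 = 121.1 m².

121.1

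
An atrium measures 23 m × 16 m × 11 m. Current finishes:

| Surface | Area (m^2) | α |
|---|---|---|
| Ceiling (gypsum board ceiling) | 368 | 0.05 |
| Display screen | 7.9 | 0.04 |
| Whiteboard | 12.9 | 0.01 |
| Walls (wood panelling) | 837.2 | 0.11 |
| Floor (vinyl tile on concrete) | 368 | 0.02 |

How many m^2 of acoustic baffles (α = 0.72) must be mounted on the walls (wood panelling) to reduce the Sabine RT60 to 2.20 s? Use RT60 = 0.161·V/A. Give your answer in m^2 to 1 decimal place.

Equivalent absorption area: A₁ = 368*0.05 + 7.9*0.04 + 12.9*0.01 + 837.2*0.11 + 368*0.02 = 118.297 m^2.
Required A₂ = 0.161·4048/2.20 = 296.240 sabins.
ΔA needed = 296.240 − 118.297 = 177.943 sabins.
Net gain per m^2: Δα = 0.72 − 0.11 = 0.61.
Panel area = 177.943 / 0.61 = 291.7 m^2.

291.7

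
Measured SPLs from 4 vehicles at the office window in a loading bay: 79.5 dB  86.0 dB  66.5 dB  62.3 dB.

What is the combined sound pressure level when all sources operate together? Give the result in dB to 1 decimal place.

Converting to relative power and adding: 10^(79.5/10) + 10^(86.0/10) + 10^(66.5/10) + 10^(62.3/10) = 4.934e+08.
Combined level = 10 log₁₀(4.934e+08) = 86.9 dB.

86.9 dB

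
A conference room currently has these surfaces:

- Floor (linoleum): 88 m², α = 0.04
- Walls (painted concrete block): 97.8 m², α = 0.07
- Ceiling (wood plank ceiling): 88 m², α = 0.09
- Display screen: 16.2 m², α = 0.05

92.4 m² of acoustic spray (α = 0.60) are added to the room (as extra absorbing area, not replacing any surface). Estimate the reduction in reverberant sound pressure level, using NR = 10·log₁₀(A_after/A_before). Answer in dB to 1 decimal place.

A_before = Σ Sᵢαᵢ = 88×0.04 + 97.8×0.07 + 88×0.09 + 16.2×0.05 = 19.096 sabins.
Added absorption = 92.4 × 0.60 = 55.440 sabins.
A_after = 19.096 + 55.440 = 74.536 sabins.
Reduction = 10 log₁₀(A_after/A_before) = 10 log₁₀(3.9032) = 5.9 dB.

5.9 dB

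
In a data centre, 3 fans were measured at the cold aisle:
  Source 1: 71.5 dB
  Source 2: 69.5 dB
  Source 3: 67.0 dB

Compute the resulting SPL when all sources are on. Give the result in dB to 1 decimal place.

Converting to relative power and adding: 10^(71.5/10) + 10^(69.5/10) + 10^(67.0/10) = 2.805e+07.
L_total = 10·log₁₀(2.805e+07) = 74.5 dB.

74.5 dB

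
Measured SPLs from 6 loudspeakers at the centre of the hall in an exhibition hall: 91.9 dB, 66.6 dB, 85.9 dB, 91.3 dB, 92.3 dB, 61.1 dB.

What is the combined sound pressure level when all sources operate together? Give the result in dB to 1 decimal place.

97.0 dB

Converting to relative power and adding: 10^(91.9/10) + 10^(66.6/10) + 10^(85.9/10) + 10^(91.3/10) + 10^(92.3/10) + 10^(61.1/10) = 4.991e+09.
Combined level = 10 log₁₀(4.991e+09) = 97.0 dB.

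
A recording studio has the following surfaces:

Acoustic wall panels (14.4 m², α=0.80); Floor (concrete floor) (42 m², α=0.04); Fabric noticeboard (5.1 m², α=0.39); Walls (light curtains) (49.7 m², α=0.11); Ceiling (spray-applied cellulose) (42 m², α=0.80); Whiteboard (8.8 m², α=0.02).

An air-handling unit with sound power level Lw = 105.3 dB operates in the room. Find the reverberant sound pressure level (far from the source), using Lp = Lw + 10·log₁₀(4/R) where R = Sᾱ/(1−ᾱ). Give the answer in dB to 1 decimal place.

A = 54.432 sabins; S = 162.0 m².
ᾱ = 0.3360, so room constant R = A/(1−ᾱ) = 81.976 m².
Lp = Lw + 10 log₁₀(4/R) = 105.3 -13.12 = 92.2 dB.

92.2 dB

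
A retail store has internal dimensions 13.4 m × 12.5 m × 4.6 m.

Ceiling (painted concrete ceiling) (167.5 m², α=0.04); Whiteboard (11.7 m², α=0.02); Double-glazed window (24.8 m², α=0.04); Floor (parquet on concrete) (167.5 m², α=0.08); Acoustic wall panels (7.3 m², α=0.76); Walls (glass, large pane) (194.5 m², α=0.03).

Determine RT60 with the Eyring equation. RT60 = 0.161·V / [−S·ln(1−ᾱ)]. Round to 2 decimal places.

Total surface area S = 167.5 + 11.7 + 24.8 + 167.5 + 7.3 + 194.5 = 573.3 m².
Σ(Sᵢαᵢ) = 167.5·0.04 + 11.7·0.02 + 24.8·0.04 + 167.5·0.08 + 7.3·0.76 + 194.5·0.03 = 32.709.
ᾱ = 32.709 / 573.3 = 0.0571.
Eyring denominator: −S ln(1−ᾱ) = 33.707.
V = 13.4 × 12.5 × 4.6 = 770.5 m³.
RT60 = 0.161 × 770.5 / 33.707 = 3.68 s.

3.68 s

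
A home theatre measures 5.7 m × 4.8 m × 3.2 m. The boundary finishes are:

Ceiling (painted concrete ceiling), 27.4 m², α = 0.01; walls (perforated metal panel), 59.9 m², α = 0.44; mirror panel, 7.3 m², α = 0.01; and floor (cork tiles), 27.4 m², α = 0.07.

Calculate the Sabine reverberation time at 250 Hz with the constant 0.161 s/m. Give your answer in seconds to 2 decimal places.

A = Σ Sᵢαᵢ = 27.4·0.01 + 59.9·0.44 + 7.3·0.01 + 27.4·0.07 = 28.621 sabins.
V = 5.7·4.8·3.2 = 87.552 m³.
T = 0.161 V/A = 0.161·87.552/28.621 = 0.49 s.

0.49 sec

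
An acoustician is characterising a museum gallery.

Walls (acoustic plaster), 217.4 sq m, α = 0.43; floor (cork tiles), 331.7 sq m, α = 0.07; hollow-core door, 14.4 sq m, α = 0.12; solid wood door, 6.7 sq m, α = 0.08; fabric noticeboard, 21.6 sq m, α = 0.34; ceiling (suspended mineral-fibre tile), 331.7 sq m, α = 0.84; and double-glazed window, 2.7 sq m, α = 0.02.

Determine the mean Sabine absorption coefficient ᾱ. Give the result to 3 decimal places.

0.437

Total surface area S = 926.2 sq m.
Σ(Sᵢαᵢ) = 217.4*0.43 + 331.7*0.07 + 14.4*0.12 + 6.7*0.08 + 21.6*0.34 + 331.7*0.84 + 2.7*0.02 = 404.991.
ᾱ = A/S = 0.437.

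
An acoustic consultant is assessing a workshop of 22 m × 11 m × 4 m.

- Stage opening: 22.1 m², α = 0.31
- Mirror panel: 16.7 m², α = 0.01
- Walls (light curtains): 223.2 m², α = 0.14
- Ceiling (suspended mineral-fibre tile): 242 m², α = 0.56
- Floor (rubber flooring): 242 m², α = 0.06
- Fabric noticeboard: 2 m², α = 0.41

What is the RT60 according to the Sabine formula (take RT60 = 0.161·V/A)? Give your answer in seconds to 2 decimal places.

0.82 s

Summing Sᵢαᵢ: 6.851 + 0.167 + 31.248 + 135.520 + 14.520 + 0.820 → A = 189.126 sabins.
V = 22·11·4 = 968 m³.
T = 0.161 V/A = 0.161·968/189.126 = 0.82 s.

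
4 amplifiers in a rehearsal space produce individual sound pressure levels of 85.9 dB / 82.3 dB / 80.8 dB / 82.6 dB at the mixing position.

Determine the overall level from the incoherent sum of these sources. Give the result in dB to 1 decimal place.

89.4 dB

Converting to relative power and adding: 10^(85.9/10) + 10^(82.3/10) + 10^(80.8/10) + 10^(82.6/10) = 8.611e+08.
L_total = 10·log₁₀(8.611e+08) = 89.4 dB.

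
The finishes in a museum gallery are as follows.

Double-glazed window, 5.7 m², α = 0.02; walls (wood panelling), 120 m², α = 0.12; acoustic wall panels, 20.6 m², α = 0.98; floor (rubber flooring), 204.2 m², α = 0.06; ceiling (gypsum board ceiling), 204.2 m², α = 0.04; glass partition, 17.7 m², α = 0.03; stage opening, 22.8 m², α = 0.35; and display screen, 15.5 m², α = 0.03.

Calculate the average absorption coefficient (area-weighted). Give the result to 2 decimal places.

S = Σ Sᵢ = 5.7 + 120 + 20.6 + 204.2 + 204.2 + 17.7 + 22.8 + 15.5 = 610.7 m².
Σ(Sᵢαᵢ) = 5.7×0.02 + 120×0.12 + 20.6×0.98 + 204.2×0.06 + 204.2×0.04 + 17.7×0.03 + 22.8×0.35 + 15.5×0.03 = 64.098.
ᾱ = A/S = 0.10.

0.10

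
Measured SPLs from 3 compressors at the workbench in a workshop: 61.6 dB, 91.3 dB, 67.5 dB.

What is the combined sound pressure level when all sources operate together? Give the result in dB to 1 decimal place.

Sum in the linear (power) domain: Σ 10^(Lᵢ/10) = 10^(61.6/10) + 10^(91.3/10) + 10^(67.5/10) = 1.356e+09.
L_total = 10·log₁₀(1.356e+09) = 91.3 dB.

91.3 dB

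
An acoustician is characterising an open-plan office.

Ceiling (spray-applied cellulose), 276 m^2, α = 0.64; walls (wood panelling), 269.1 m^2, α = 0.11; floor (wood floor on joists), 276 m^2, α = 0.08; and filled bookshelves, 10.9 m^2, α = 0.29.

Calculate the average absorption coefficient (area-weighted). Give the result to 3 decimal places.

S = Σ Sᵢ = 276 + 269.1 + 276 + 10.9 = 832.0 m^2.
Σ(Sᵢαᵢ) = 276×0.64 + 269.1×0.11 + 276×0.08 + 10.9×0.29 = 231.482.
ᾱ = A/S = 0.278.

0.278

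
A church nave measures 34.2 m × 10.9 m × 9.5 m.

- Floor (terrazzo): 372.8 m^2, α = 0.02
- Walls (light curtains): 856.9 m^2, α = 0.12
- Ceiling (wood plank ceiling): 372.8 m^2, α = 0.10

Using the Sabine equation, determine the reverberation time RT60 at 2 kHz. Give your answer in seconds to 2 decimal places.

A = Σ Sᵢαᵢ = 372.8·0.02 + 856.9·0.12 + 372.8·0.10 = 147.564 sabins.
V = 34.2·10.9·9.5 = 3541.41 m³.
Sabine: RT60 = 0.161 × 3541.41 / 147.564 = 3.86 s.

3.86 s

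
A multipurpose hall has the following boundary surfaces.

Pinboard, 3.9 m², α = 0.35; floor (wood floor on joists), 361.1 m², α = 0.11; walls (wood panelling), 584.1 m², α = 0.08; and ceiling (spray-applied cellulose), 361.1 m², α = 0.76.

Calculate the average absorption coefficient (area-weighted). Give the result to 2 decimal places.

0.28

S = Σ Sᵢ = 3.9 + 361.1 + 584.1 + 361.1 = 1310.2 m².
Weighted sum Σ Sα = 362.250.
ᾱ = 362.250 / 1310.2 = 0.28.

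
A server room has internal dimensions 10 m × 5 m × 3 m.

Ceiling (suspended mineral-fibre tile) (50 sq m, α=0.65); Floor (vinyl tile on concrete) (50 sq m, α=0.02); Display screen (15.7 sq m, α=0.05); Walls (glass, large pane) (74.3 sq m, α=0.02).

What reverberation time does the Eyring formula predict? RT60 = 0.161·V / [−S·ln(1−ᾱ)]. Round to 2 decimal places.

Total surface area S = 50 + 50 + 15.7 + 74.3 = 190.0 sq m.
Absorption A = 50·0.65 + 50·0.02 + 15.7·0.05 + 74.3·0.02 = 35.771 sabins.
ᾱ = 35.771 / 190.0 = 0.1883.
Eyring denominator: −S ln(1−ᾱ) = 39.639.
V = 10 × 5 × 3 = 150 m³.
RT60 = 0.161 × 150 / 39.639 = 0.61 s.

0.61 s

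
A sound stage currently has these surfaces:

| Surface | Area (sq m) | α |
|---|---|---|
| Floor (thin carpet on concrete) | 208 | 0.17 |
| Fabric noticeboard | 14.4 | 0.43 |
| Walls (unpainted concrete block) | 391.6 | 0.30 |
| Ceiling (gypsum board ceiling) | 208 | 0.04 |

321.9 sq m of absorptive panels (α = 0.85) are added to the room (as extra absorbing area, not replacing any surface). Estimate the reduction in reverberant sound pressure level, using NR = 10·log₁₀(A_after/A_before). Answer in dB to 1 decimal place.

A_before = Σ Sᵢαᵢ = 208×0.17 + 14.4×0.43 + 391.6×0.30 + 208×0.04 = 167.352 sabins.
Treatment contributes 321.9·0.85 = 273.615 sabins.
New total A_after = 440.967 sabins.
Reduction = 10 log₁₀(A_after/A_before) = 10 log₁₀(2.6350) = 4.2 dB.

4.2 dB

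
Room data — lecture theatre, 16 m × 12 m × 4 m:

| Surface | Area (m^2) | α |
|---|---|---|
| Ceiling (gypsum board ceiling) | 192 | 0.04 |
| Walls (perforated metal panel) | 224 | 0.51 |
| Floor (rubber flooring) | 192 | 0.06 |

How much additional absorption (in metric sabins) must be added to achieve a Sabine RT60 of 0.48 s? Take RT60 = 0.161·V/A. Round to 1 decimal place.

Total absorption A₁ = 192·0.04 + 224·0.51 + 192·0.06
  = 7.680 + 114.240 + 11.520 = 133.440 m^2 sabins.
For T = 0.48 s, need A₂ = 0.161·V/T = 0.161·768/0.48 = 257.600 sabins.
Additional absorption ΔA = 257.600 − 133.440 = 124.2 sabins.

124.2 sabins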